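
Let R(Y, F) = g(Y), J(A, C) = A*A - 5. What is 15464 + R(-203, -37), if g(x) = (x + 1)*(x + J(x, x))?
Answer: -8266738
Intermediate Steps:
J(A, C) = -5 + A² (J(A, C) = A² - 5 = -5 + A²)
g(x) = (1 + x)*(-5 + x + x²) (g(x) = (x + 1)*(x + (-5 + x²)) = (1 + x)*(-5 + x + x²))
R(Y, F) = -5 + Y³ - 4*Y + 2*Y²
15464 + R(-203, -37) = 15464 + (-5 + (-203)³ - 4*(-203) + 2*(-203)²) = 15464 + (-5 - 8365427 + 812 + 2*41209) = 15464 + (-5 - 8365427 + 812 + 82418) = 15464 - 8282202 = -8266738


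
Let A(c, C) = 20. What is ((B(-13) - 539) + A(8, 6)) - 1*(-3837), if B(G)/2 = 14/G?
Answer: 43106/13 ≈ 3315.8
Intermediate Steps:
B(G) = 28/G (B(G) = 2*(14/G) = 28/G)
((B(-13) - 539) + A(8, 6)) - 1*(-3837) = ((28/(-13) - 539) + 20) - 1*(-3837) = ((28*(-1/13) - 539) + 20) + 3837 = ((-28/13 - 539) + 20) + 3837 = (-7035/13 + 20) + 3837 = -6775/13 + 3837 = 43106/13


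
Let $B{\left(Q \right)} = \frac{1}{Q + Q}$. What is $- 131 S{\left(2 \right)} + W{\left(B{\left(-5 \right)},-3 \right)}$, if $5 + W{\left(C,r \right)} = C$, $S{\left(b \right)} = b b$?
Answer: $- \frac{5291}{10} \approx -529.1$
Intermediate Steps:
$S{\left(b \right)} = b^{2}$
$B{\left(Q \right)} = \frac{1}{2 Q}$
$W{\left(C,r \right)} = -5 + C$
$- 131 S{\left(2 \right)} + W{\left(B{\left(-5 \right)},-3 \right)} = - 131 \cdot 2^{2} - \left(5 - \frac{1}{2 \left(-5\right)}\right) = \left(-131\right) 4 + \left(-5 + \frac{1}{2} \left(- \frac{1}{5}\right)\right) = -524 - \frac{51}{10} = - \frac{5291}{10}$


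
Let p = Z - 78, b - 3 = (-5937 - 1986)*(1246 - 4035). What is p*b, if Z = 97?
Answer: 419847750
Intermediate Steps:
b = 22097250 (b = 3 + (-5937 - 1986)*(1246 - 4035) = 3 - 7923*(-2789) = 3 + 22097247 = 22097250)
p = 19 (p = 97 - 78 = 19)
p*b = 19*22097250 = 419847750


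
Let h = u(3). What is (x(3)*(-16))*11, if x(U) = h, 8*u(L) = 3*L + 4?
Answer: -286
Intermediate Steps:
u(L) = ½ + 3*L/8 (u(L) = (3*L + 4)/8 = (4 + 3*L)/8 = ½ + 3*L/8)
h = 13/8 (h = ½ + (3/8)*3 = ½ + 9/8 = 13/8 ≈ 1.6250)
x(U) = 13/8
(x(3)*(-16))*11 = ((13/8)*(-16))*11 = -26*11 = -286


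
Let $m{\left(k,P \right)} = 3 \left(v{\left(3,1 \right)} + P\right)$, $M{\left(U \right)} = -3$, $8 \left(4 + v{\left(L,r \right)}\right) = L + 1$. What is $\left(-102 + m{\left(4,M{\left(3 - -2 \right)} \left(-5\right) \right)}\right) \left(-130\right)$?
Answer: $8775$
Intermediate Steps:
$v{\left(L,r \right)} = - \frac{31}{8} + \frac{L}{8}$ ($v{\left(L,r \right)} = -4 + \frac{L + 1}{8} = -4 + \frac{1 + L}{8} = -4 + \left(\frac{1}{8} + \frac{L}{8}\right) = - \frac{31}{8} + \frac{L}{8}$)
$m{\left(k,P \right)} = - \frac{21}{2} + 3 P$ ($m{\left(k,P \right)} = 3 \left(\left(- \frac{31}{8} + \frac{1}{8} \cdot 3\right) + P\right) = 3 \left(\left(- \frac{31}{8} + \frac{3}{8}\right) + P\right) = 3 \left(- \frac{7}{2} + P\right) = - \frac{21}{2} + 3 P$)
$\left(-102 + m{\left(4,M{\left(3 - -2 \right)} \left(-5\right) \right)}\right) \left(-130\right) = \left(-102 - \left(\frac{21}{2} - 3 \left(\left(-3\right) \left(-5\right)\right)\right)\right) \left(-130\right) = \left(-102 + \left(- \frac{21}{2} + 3 \cdot 15\right)\right) \left(-130\right) = \left(-102 + \left(- \frac{21}{2} + 45\right)\right) \left(-130\right) = \left(-102 + \frac{69}{2}\right) \left(-130\right) = \left(- \frac{135}{2}\right) \left(-130\right) = 8775$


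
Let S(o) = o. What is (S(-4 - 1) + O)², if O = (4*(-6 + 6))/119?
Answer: 25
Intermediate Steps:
O = 0 (O = (4*0)*(1/119) = 0*(1/119) = 0)
(S(-4 - 1) + O)² = ((-4 - 1) + 0)² = (-5 + 0)² = (-5)² = 25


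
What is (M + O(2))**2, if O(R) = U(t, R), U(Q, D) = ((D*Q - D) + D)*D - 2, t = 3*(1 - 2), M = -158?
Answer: 29584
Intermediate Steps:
t = -3 (t = 3*(-1) = -3)
U(Q, D) = -2 + Q*D**2 (U(Q, D) = ((-D + D*Q) + D)*D - 2 = (D*Q)*D - 2 = Q*D**2 - 2 = -2 + Q*D**2)
O(R) = -2 - 3*R**2
(M + O(2))**2 = (-158 + (-2 - 3*2**2))**2 = (-158 + (-2 - 3*4))**2 = (-158 + (-2 - 12))**2 = (-158 - 14)**2 = (-172)**2 = 29584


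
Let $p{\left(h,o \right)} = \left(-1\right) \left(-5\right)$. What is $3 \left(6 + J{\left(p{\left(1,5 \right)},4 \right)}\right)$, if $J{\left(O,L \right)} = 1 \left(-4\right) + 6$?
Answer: $24$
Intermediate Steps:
$p{\left(h,o \right)} = 5$
$J{\left(O,L \right)} = 2$ ($J{\left(O,L \right)} = -4 + 6 = 2$)
$3 \left(6 + J{\left(p{\left(1,5 \right)},4 \right)}\right) = 3 \left(6 + 2\right) = 3 \cdot 8 = 24$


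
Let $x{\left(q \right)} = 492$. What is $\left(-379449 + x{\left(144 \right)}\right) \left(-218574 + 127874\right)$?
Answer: $34371399900$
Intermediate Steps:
$\left(-379449 + x{\left(144 \right)}\right) \left(-218574 + 127874\right) = \left(-379449 + 492\right) \left(-218574 + 127874\right) = \left(-378957\right) \left(-90700\right) = 34371399900$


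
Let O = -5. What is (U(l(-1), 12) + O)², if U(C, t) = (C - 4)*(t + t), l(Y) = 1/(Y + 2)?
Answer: 5929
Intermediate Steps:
l(Y) = 1/(2 + Y)
U(C, t) = 2*t*(-4 + C) (U(C, t) = (-4 + C)*(2*t) = 2*t*(-4 + C))
(U(l(-1), 12) + O)² = (2*12*(-4 + 1/(2 - 1)) - 5)² = (2*12*(-4 + 1/1) - 5)² = (2*12*(-4 + 1) - 5)² = (2*12*(-3) - 5)² = (-72 - 5)² = (-77)² = 5929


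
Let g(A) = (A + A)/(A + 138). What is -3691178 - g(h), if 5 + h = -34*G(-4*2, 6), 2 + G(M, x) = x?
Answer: -3691272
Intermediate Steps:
G(M, x) = -2 + x
h = -141 (h = -5 - 34*(-2 + 6) = -5 - 34*4 = -5 - 136 = -141)
g(A) = 2*A/(138 + A) (g(A) = (2*A)/(138 + A) = 2*A/(138 + A))
-3691178 - g(h) = -3691178 - 2*(-141)/(138 - 141) = -3691178 - 2*(-141)/(-3) = -3691178 - 2*(-141)*(-1)/3 = -3691178 - 1*94 = -3691178 - 94 = -3691272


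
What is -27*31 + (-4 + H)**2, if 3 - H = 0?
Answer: -836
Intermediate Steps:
H = 3 (H = 3 - 1*0 = 3 + 0 = 3)
-27*31 + (-4 + H)**2 = -27*31 + (-4 + 3)**2 = -837 + (-1)**2 = -837 + 1 = -836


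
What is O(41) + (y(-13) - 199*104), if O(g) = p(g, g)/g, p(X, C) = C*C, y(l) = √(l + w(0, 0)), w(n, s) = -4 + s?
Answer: -20655 + I*√17 ≈ -20655.0 + 4.1231*I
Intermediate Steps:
y(l) = √(-4 + l) (y(l) = √(l + (-4 + 0)) = √(l - 4) = √(-4 + l))
p(X, C) = C²
O(g) = g (O(g) = g²/g = g)
O(41) + (y(-13) - 199*104) = 41 + (√(-4 - 13) - 199*104) = 41 + (√(-17) - 20696) = 41 + (I*√17 - 20696) = 41 + (-20696 + I*√17) = -20655 + I*√17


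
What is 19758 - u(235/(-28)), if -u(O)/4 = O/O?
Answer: 19762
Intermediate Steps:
u(O) = -4 (u(O) = -4*O/O = -4*1 = -4)
19758 - u(235/(-28)) = 19758 - 1*(-4) = 19758 + 4 = 19762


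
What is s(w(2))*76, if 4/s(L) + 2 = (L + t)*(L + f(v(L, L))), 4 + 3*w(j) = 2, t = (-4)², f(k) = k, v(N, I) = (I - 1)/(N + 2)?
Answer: -5472/565 ≈ -9.6850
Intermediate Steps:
v(N, I) = (-1 + I)/(2 + N)
t = 16
w(j) = -⅔ (w(j) = -4/3 + (⅓)*2 = -4/3 + ⅔ = -⅔)
s(L) = 4/(-2 + (16 + L)*(L + (-1 + L)/(2 + L))) (s(L) = 4/(-2 + (L + 16)*(L + (-1 + L)/(2 + L))) = 4/(-2 + (16 + L)*(L + (-1 + L)/(2 + L))))
s(w(2))*76 = (4*(2 - ⅔)/(-20 + (-⅔)³ + 19*(-⅔)² + 45*(-⅔)))*76 = (4*(4/3)/(-20 - 8/27 + 19*(4/9) - 30))*76 = (4*(4/3)/(-20 - 8/27 + 76/9 - 30))*76 = (4*(4/3)/(-1130/27))*76 = (4*(-27/1130)*(4/3))*76 = -72/565*76 = -5472/565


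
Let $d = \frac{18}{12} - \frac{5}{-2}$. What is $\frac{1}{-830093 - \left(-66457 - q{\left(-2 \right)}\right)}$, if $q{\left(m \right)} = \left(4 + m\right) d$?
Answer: $- \frac{1}{763628} \approx -1.3095 \cdot 10^{-6}$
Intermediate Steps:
$d = 4$ ($d = 18 \cdot \frac{1}{12} - - \frac{5}{2} = \frac{3}{2} + \frac{5}{2} = 4$)
$q{\left(m \right)} = 16 + 4 m$ ($q{\left(m \right)} = \left(4 + m\right) 4 = 16 + 4 m$)
$\frac{1}{-830093 - \left(-66457 - q{\left(-2 \right)}\right)} = \frac{1}{-830093 + \left(\left(127812 + \left(16 + 4 \left(-2\right)\right)\right) - 61355\right)} = \frac{1}{-830093 + \left(\left(127812 + \left(16 - 8\right)\right) - 61355\right)} = \frac{1}{-830093 + \left(\left(127812 + 8\right) - 61355\right)} = \frac{1}{-830093 + \left(127820 - 61355\right)} = \frac{1}{-830093 + 66465} = \frac{1}{-763628} = - \frac{1}{763628}$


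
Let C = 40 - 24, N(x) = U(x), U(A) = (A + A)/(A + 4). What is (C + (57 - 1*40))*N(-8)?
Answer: 132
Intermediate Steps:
U(A) = 2*A/(4 + A) (U(A) = (2*A)/(4 + A) = 2*A/(4 + A))
N(x) = 2*x/(4 + x)
C = 16
(C + (57 - 1*40))*N(-8) = (16 + (57 - 1*40))*(2*(-8)/(4 - 8)) = (16 + (57 - 40))*(2*(-8)/(-4)) = (16 + 17)*(2*(-8)*(-¼)) = 33*4 = 132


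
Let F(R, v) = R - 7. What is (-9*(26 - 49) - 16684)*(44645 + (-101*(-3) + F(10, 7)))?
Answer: -740657627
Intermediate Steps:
F(R, v) = -7 + R
(-9*(26 - 49) - 16684)*(44645 + (-101*(-3) + F(10, 7))) = (-9*(26 - 49) - 16684)*(44645 + (-101*(-3) + (-7 + 10))) = (-9*(-23) - 16684)*(44645 + (303 + 3)) = (207 - 16684)*(44645 + 306) = -16477*44951 = -740657627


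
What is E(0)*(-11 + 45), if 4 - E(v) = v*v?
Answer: 136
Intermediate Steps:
E(v) = 4 - v² (E(v) = 4 - v*v = 4 - v²)
E(0)*(-11 + 45) = (4 - 1*0²)*(-11 + 45) = (4 - 1*0)*34 = (4 + 0)*34 = 4*34 = 136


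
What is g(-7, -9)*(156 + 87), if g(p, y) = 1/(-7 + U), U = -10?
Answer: -243/17 ≈ -14.294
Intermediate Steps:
g(p, y) = -1/17 (g(p, y) = 1/(-7 - 10) = 1/(-17) = -1/17)
g(-7, -9)*(156 + 87) = -(156 + 87)/17 = -1/17*243 = -243/17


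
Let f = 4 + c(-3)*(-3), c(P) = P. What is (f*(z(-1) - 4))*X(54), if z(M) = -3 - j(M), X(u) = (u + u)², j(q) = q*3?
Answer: -606528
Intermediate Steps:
j(q) = 3*q
f = 13 (f = 4 - 3*(-3) = 4 + 9 = 13)
X(u) = 4*u² (X(u) = (2*u)² = 4*u²)
z(M) = -3 - 3*M
(f*(z(-1) - 4))*X(54) = (13*((-3 - 3*(-1)) - 4))*(4*54²) = (13*((-3 + 3) - 4))*(4*2916) = (13*(0 - 4))*11664 = (13*(-4))*11664 = -52*11664 = -606528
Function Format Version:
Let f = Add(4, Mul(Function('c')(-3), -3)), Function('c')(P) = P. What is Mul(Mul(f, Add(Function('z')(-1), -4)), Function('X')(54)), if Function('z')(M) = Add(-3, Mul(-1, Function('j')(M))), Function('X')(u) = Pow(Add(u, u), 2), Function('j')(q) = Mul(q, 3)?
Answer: -606528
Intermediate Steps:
Function('j')(q) = Mul(3, q)
f = 13 (f = Add(4, Mul(-3, -3)) = Add(4, 9) = 13)
Function('X')(u) = Mul(4, Pow(u, 2)) (Function('X')(u) = Pow(Mul(2, u), 2) = Mul(4, Pow(u, 2)))
Function('z')(M) = Add(-3, Mul(-3, M)) (Function('z')(M) = Add(-3, Mul(-1, Mul(3, M))) = Add(-3, Mul(-3, M)))
Mul(Mul(f, Add(Function('z')(-1), -4)), Function('X')(54)) = Mul(Mul(13, Add(Add(-3, Mul(-3, -1)), -4)), Mul(4, Pow(54, 2))) = Mul(Mul(13, Add(Add(-3, 3), -4)), Mul(4, 2916)) = Mul(Mul(13, Add(0, -4)), 11664) = Mul(Mul(13, -4), 11664) = Mul(-52, 11664) = -606528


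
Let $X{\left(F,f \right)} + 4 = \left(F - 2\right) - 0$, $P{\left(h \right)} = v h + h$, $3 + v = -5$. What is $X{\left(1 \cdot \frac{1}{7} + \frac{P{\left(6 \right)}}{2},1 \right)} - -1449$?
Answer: $\frac{9955}{7} \approx 1422.1$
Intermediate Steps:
$v = -8$ ($v = -3 - 5 = -8$)
$P{\left(h \right)} = - 7 h$ ($P{\left(h \right)} = - 8 h + h = - 7 h$)
$X{\left(F,f \right)} = -6 + F$ ($X{\left(F,f \right)} = -4 + \left(\left(F - 2\right) - 0\right) = -4 + \left(\left(-2 + F\right) + 0\right) = -4 + \left(-2 + F\right) = -6 + F$)
$X{\left(1 \cdot \frac{1}{7} + \frac{P{\left(6 \right)}}{2},1 \right)} - -1449 = \left(-6 + \left(1 \cdot \frac{1}{7} + \frac{\left(-7\right) 6}{2}\right)\right) - -1449 = \left(-6 + \left(1 \cdot \frac{1}{7} - 21\right)\right) + 1449 = \left(-6 + \left(\frac{1}{7} - 21\right)\right) + 1449 = \left(-6 - \frac{146}{7}\right) + 1449 = - \frac{188}{7} + 1449 = \frac{9955}{7}$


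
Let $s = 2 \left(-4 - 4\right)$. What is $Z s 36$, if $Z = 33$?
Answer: $-19008$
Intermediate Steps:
$s = -16$ ($s = 2 \left(-8\right) = -16$)
$Z s 36 = 33 \left(-16\right) 36 = \left(-528\right) 36 = -19008$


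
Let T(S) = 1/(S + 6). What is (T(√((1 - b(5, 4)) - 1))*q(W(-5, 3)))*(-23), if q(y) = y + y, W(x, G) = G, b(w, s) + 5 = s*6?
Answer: -828/55 + 138*I*√19/55 ≈ -15.055 + 10.937*I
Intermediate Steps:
b(w, s) = -5 + 6*s (b(w, s) = -5 + s*6 = -5 + 6*s)
T(S) = 1/(6 + S)
q(y) = 2*y
(T(√((1 - b(5, 4)) - 1))*q(W(-5, 3)))*(-23) = ((2*3)/(6 + √((1 - (-5 + 6*4)) - 1)))*(-23) = (6/(6 + √((1 - (-5 + 24)) - 1)))*(-23) = (6/(6 + √((1 - 1*19) - 1)))*(-23) = (6/(6 + √((1 - 19) - 1)))*(-23) = (6/(6 + √(-18 - 1)))*(-23) = (6/(6 + √(-19)))*(-23) = (6/(6 + I*√19))*(-23) = -138/(6 + I*√19)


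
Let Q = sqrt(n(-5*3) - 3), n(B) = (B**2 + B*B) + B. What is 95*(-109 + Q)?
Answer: -10355 + 1140*sqrt(3) ≈ -8380.5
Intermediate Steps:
n(B) = B + 2*B**2 (n(B) = (B**2 + B**2) + B = 2*B**2 + B = B + 2*B**2)
Q = 12*sqrt(3) (Q = sqrt((-5*3)*(1 + 2*(-5*3)) - 3) = sqrt(-15*(1 + 2*(-15)) - 3) = sqrt(-15*(1 - 30) - 3) = sqrt(-15*(-29) - 3) = sqrt(435 - 3) = sqrt(432) = 12*sqrt(3) ≈ 20.785)
95*(-109 + Q) = 95*(-109 + 12*sqrt(3)) = -10355 + 1140*sqrt(3)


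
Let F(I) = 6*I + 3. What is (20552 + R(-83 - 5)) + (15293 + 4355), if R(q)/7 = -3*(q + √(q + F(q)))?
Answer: 42048 - 21*I*√613 ≈ 42048.0 - 519.94*I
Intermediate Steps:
F(I) = 3 + 6*I
R(q) = -21*q - 21*√(3 + 7*q) (R(q) = 7*(-3*(q + √(q + (3 + 6*q)))) = 7*(-3*(q + √(3 + 7*q))) = 7*(-3*q - 3*√(3 + 7*q)) = -21*q - 21*√(3 + 7*q))
(20552 + R(-83 - 5)) + (15293 + 4355) = (20552 + (-21*(-83 - 5) - 21*√(3 + 7*(-83 - 5)))) + (15293 + 4355) = (20552 + (-21*(-88) - 21*√(3 + 7*(-88)))) + 19648 = (20552 + (1848 - 21*√(3 - 616))) + 19648 = (20552 + (1848 - 21*I*√613)) + 19648 = (22400 - 21*I*√613) + 19648 = 42048 - 21*I*√613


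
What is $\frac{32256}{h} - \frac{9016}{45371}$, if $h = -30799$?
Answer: $- \frac{1741170760}{1397381429} \approx -1.246$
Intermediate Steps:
$\frac{32256}{h} - \frac{9016}{45371} = \frac{32256}{-30799} - \frac{9016}{45371} = 32256 \left(- \frac{1}{30799}\right) - \frac{9016}{45371} = - \frac{32256}{30799} - \frac{9016}{45371} = - \frac{1741170760}{1397381429}$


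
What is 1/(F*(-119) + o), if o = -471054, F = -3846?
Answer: -1/13380 ≈ -7.4738e-5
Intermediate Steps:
1/(F*(-119) + o) = 1/(-3846*(-119) - 471054) = 1/(457674 - 471054) = 1/(-13380) = -1/13380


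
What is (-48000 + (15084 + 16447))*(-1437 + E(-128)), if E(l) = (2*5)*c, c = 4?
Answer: 23007193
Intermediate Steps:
E(l) = 40 (E(l) = (2*5)*4 = 10*4 = 40)
(-48000 + (15084 + 16447))*(-1437 + E(-128)) = (-48000 + (15084 + 16447))*(-1437 + 40) = (-48000 + 31531)*(-1397) = -16469*(-1397) = 23007193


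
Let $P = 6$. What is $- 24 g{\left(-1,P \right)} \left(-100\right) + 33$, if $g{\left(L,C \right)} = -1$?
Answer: $-2367$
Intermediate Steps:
$- 24 g{\left(-1,P \right)} \left(-100\right) + 33 = \left(-24\right) \left(-1\right) \left(-100\right) + 33 = 24 \left(-100\right) + 33 = -2400 + 33 = -2367$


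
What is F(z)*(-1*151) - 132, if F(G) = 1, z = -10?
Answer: -283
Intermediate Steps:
F(z)*(-1*151) - 132 = 1*(-1*151) - 132 = 1*(-151) - 132 = -151 - 132 = -283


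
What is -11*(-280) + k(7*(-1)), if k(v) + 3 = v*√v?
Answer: 3077 - 7*I*√7 ≈ 3077.0 - 18.52*I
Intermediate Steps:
k(v) = -3 + v^(3/2) (k(v) = -3 + v*√v = -3 + v^(3/2))
-11*(-280) + k(7*(-1)) = -11*(-280) + (-3 + (7*(-1))^(3/2)) = 3080 + (-3 + (-7)^(3/2)) = 3080 + (-3 - 7*I*√7) = 3077 - 7*I*√7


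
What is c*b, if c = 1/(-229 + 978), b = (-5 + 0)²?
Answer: 25/749 ≈ 0.033378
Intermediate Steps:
b = 25 (b = (-5)² = 25)
c = 1/749 ≈ 0.0013351
c*b = (1/749)*25 = 25/749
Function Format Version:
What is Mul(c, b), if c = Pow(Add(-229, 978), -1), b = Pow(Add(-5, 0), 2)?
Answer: Rational(25, 749) ≈ 0.033378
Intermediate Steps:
b = 25 (b = Pow(-5, 2) = 25)
c = Rational(1, 749) (c = Pow(749, -1) = Rational(1, 749) ≈ 0.0013351)
Mul(c, b) = Mul(Rational(1, 749), 25) = Rational(25, 749)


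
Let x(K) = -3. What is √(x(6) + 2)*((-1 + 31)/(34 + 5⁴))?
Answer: 30*I/659 ≈ 0.045524*I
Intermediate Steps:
√(x(6) + 2)*((-1 + 31)/(34 + 5⁴)) = √(-3 + 2)*((-1 + 31)/(34 + 5⁴)) = √(-1)*(30/(34 + 625)) = I*(30/659) = 30*I/659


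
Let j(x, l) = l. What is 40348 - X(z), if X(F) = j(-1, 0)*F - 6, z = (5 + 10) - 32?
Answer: 40354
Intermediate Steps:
z = -17 (z = 15 - 32 = -17)
X(F) = -6 (X(F) = 0*F - 6 = 0 - 6 = -6)
40348 - X(z) = 40348 - 1*(-6) = 40348 + 6 = 40354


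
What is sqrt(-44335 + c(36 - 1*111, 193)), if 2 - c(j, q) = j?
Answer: I*sqrt(44258) ≈ 210.38*I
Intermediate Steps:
c(j, q) = 2 - j
sqrt(-44335 + c(36 - 1*111, 193)) = sqrt(-44335 + (2 - (36 - 1*111))) = sqrt(-44335 + (2 - (36 - 111))) = sqrt(-44335 + (2 - 1*(-75))) = sqrt(-44335 + (2 + 75)) = sqrt(-44335 + 77) = sqrt(-44258) = I*sqrt(44258)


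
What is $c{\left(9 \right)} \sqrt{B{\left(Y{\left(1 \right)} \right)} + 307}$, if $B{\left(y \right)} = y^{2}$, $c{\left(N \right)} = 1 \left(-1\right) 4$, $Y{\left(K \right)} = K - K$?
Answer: $- 4 \sqrt{307} \approx -70.086$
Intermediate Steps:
$Y{\left(K \right)} = 0$
$c{\left(N \right)} = -4$ ($c{\left(N \right)} = \left(-1\right) 4 = -4$)
$c{\left(9 \right)} \sqrt{B{\left(Y{\left(1 \right)} \right)} + 307} = - 4 \sqrt{0^{2} + 307} = - 4 \sqrt{0 + 307} = - 4 \sqrt{307}$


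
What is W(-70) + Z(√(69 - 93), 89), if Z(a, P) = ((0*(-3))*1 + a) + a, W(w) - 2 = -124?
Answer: -122 + 4*I*√6 ≈ -122.0 + 9.798*I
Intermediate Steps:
W(w) = -122 (W(w) = 2 - 124 = -122)
Z(a, P) = 2*a (Z(a, P) = (0*1 + a) + a = (0 + a) + a = a + a = 2*a)
W(-70) + Z(√(69 - 93), 89) = -122 + 2*√(69 - 93) = -122 + 2*√(-24) = -122 + 2*(2*I*√6) = -122 + 4*I*√6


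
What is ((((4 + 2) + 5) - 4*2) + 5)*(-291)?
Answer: -2328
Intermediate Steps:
((((4 + 2) + 5) - 4*2) + 5)*(-291) = (((6 + 5) - 8) + 5)*(-291) = ((11 - 8) + 5)*(-291) = (3 + 5)*(-291) = 8*(-291) = -2328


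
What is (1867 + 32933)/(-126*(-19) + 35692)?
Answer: 17400/19043 ≈ 0.91372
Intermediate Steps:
(1867 + 32933)/(-126*(-19) + 35692) = 34800/(2394 + 35692) = 34800/38086 = 34800*(1/38086) = 17400/19043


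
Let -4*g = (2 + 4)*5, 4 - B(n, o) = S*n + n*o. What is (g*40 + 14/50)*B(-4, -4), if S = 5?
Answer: -59944/25 ≈ -2397.8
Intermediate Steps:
B(n, o) = 4 - 5*n - n*o (B(n, o) = 4 - (5*n + n*o) = 4 + (-5*n - n*o) = 4 - 5*n - n*o)
g = -15/2 (g = -(2 + 4)*5/4 = -3*5/2 = -¼*30 = -15/2 ≈ -7.5000)
(g*40 + 14/50)*B(-4, -4) = (-15/2*40 + 14/50)*(4 - 5*(-4) - 1*(-4)*(-4)) = (-300 + 14*(1/50))*(4 + 20 - 16) = (-300 + 7/25)*8 = -7493/25*8 = -59944/25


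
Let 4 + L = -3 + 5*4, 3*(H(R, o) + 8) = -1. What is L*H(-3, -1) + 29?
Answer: -238/3 ≈ -79.333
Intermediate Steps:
H(R, o) = -25/3 (H(R, o) = -8 + (⅓)*(-1) = -8 - ⅓ = -25/3)
L = 13 (L = -4 + (-3 + 5*4) = -4 + (-3 + 20) = -4 + 17 = 13)
L*H(-3, -1) + 29 = 13*(-25/3) + 29 = -325/3 + 29 = -238/3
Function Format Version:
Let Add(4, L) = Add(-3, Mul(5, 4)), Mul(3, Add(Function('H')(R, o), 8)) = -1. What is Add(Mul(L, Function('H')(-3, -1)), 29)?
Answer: Rational(-238, 3) ≈ -79.333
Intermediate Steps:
Function('H')(R, o) = Rational(-25, 3) (Function('H')(R, o) = Add(-8, Mul(Rational(1, 3), -1)) = Add(-8, Rational(-1, 3)) = Rational(-25, 3))
L = 13 (L = Add(-4, Add(-3, Mul(5, 4))) = Add(-4, Add(-3, 20)) = Add(-4, 17) = 13)
Add(Mul(L, Function('H')(-3, -1)), 29) = Add(Mul(13, Rational(-25, 3)), 29) = Add(Rational(-325, 3), 29) = Rational(-238, 3)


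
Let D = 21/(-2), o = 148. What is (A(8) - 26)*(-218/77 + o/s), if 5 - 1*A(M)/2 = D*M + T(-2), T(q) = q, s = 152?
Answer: -423930/1463 ≈ -289.77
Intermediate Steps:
D = -21/2 (D = 21*(-1/2) = -21/2 ≈ -10.500)
A(M) = 14 + 21*M (A(M) = 10 - 2*(-21*M/2 - 2) = 10 - 2*(-2 - 21*M/2) = 10 + (4 + 21*M) = 14 + 21*M)
(A(8) - 26)*(-218/77 + o/s) = ((14 + 21*8) - 26)*(-218/77 + 148/152) = ((14 + 168) - 26)*(-218*1/77 + 148*(1/152)) = (182 - 26)*(-218/77 + 37/38) = 156*(-5435/2926) = -423930/1463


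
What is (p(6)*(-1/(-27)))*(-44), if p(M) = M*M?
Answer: -176/3 ≈ -58.667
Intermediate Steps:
p(M) = M²
(p(6)*(-1/(-27)))*(-44) = (6²*(-1/(-27)))*(-44) = (36*(-1*(-1/27)))*(-44) = (36*(1/27))*(-44) = (4/3)*(-44) = -176/3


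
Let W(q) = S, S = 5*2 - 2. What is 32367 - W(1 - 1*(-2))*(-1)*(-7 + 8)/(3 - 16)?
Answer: 420763/13 ≈ 32366.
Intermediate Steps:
S = 8 (S = 10 - 2 = 8)
W(q) = 8
32367 - W(1 - 1*(-2))*(-1)*(-7 + 8)/(3 - 16) = 32367 - 8*(-1)*(-7 + 8)/(3 - 16) = 32367 - (-8)*1/(-13) = 32367 - (-8)*1*(-1/13) = 32367 - (-8)*(-1)/13 = 32367 - 1*8/13 = 32367 - 8/13 = 420763/13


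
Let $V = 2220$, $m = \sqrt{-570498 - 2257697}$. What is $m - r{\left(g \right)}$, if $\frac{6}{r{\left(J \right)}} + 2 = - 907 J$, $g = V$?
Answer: $\frac{3}{1006771} + i \sqrt{2828195} \approx 2.9798 \cdot 10^{-6} + 1681.7 i$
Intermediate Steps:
$m = i \sqrt{2828195}$ ($m = \sqrt{-2828195} = i \sqrt{2828195} \approx 1681.7 i$)
$g = 2220$
$r{\left(J \right)} = \frac{6}{-2 - 907 J}$
$m - r{\left(g \right)} = i \sqrt{2828195} - - \frac{6}{2 + 907 \cdot 2220} = i \sqrt{2828195} - - \frac{6}{2 + 2013540} = i \sqrt{2828195} - - \frac{6}{2013542} = i \sqrt{2828195} - \left(-6\right) \frac{1}{2013542} = i \sqrt{2828195} - - \frac{3}{1006771} = i \sqrt{2828195} + \frac{3}{1006771} = \frac{3}{1006771} + i \sqrt{2828195}$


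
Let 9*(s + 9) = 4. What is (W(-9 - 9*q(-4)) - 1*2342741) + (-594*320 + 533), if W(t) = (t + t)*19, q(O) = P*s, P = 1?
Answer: -2529704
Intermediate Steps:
s = -77/9 (s = -9 + (⅑)*4 = -9 + 4/9 = -77/9 ≈ -8.5556)
q(O) = -77/9 (q(O) = 1*(-77/9) = -77/9)
W(t) = 38*t (W(t) = (2*t)*19 = 38*t)
(W(-9 - 9*q(-4)) - 1*2342741) + (-594*320 + 533) = (38*(-9 - 9*(-77/9)) - 1*2342741) + (-594*320 + 533) = (38*(-9 + 77) - 2342741) + (-190080 + 533) = (38*68 - 2342741) - 189547 = (2584 - 2342741) - 189547 = -2340157 - 189547 = -2529704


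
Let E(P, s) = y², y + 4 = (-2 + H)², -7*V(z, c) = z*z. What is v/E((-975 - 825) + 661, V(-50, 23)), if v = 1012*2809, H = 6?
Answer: 710677/36 ≈ 19741.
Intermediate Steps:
V(z, c) = -z²/7 (V(z, c) = -z*z/7 = -z²/7)
y = 12 (y = -4 + (-2 + 6)² = -4 + 4² = -4 + 16 = 12)
v = 2842708
E(P, s) = 144 (E(P, s) = 12² = 144)
v/E((-975 - 825) + 661, V(-50, 23)) = 2842708/144 = 2842708*(1/144) = 710677/36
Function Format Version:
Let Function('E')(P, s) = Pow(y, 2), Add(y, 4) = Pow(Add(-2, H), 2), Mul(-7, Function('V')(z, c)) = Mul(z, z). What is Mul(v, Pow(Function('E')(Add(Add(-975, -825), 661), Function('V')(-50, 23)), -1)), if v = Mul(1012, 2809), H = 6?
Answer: Rational(710677, 36) ≈ 19741.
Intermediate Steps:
Function('V')(z, c) = Mul(Rational(-1, 7), Pow(z, 2)) (Function('V')(z, c) = Mul(Rational(-1, 7), Mul(z, z)) = Mul(Rational(-1, 7), Pow(z, 2)))
y = 12 (y = Add(-4, Pow(Add(-2, 6), 2)) = Add(-4, Pow(4, 2)) = Add(-4, 16) = 12)
v = 2842708
Function('E')(P, s) = 144 (Function('E')(P, s) = Pow(12, 2) = 144)
Mul(v, Pow(Function('E')(Add(Add(-975, -825), 661), Function('V')(-50, 23)), -1)) = Mul(2842708, Pow(144, -1)) = Mul(2842708, Rational(1, 144)) = Rational(710677, 36)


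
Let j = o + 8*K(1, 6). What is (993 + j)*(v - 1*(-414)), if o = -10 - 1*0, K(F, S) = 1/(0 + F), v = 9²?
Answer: 490545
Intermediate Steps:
v = 81
K(F, S) = 1/F
o = -10 (o = -10 + 0 = -10)
j = -2 (j = -10 + 8/1 = -10 + 8*1 = -10 + 8 = -2)
(993 + j)*(v - 1*(-414)) = (993 - 2)*(81 - 1*(-414)) = 991*(81 + 414) = 991*495 = 490545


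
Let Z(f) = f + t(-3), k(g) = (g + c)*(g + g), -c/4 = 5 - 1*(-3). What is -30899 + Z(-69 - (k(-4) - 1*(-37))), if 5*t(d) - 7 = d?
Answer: -156461/5 ≈ -31292.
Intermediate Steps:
c = -32 (c = -4*(5 - 1*(-3)) = -4*(5 + 3) = -4*8 = -32)
t(d) = 7/5 + d/5
k(g) = 2*g*(-32 + g) (k(g) = (g - 32)*(g + g) = (-32 + g)*(2*g) = 2*g*(-32 + g))
Z(f) = ⅘ + f (Z(f) = f + (7/5 + (⅕)*(-3)) = f + (7/5 - ⅗) = f + ⅘ = ⅘ + f)
-30899 + Z(-69 - (k(-4) - 1*(-37))) = -30899 + (⅘ + (-69 - (2*(-4)*(-32 - 4) - 1*(-37)))) = -30899 + (⅘ + (-69 - (2*(-4)*(-36) + 37))) = -30899 + (⅘ + (-69 - (288 + 37))) = -30899 + (⅘ + (-69 - 1*325)) = -30899 + (⅘ + (-69 - 325)) = -30899 + (⅘ - 394) = -30899 - 1966/5 = -156461/5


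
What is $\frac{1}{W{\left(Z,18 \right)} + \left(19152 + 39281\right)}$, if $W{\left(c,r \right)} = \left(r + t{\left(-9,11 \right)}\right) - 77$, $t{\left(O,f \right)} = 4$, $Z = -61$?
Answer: $\frac{1}{58378} \approx 1.713 \cdot 10^{-5}$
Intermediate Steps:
$W{\left(c,r \right)} = -73 + r$ ($W{\left(c,r \right)} = \left(r + 4\right) - 77 = \left(4 + r\right) - 77 = -73 + r$)
$\frac{1}{W{\left(Z,18 \right)} + \left(19152 + 39281\right)} = \frac{1}{\left(-73 + 18\right) + \left(19152 + 39281\right)} = \frac{1}{-55 + 58433} = \frac{1}{58378}$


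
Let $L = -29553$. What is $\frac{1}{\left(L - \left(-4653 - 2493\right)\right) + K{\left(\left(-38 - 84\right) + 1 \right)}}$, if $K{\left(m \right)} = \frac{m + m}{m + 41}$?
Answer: $- \frac{40}{896159} \approx -4.4635 \cdot 10^{-5}$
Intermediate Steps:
$K{\left(m \right)} = \frac{2 m}{41 + m}$
$\frac{1}{\left(L - \left(-4653 - 2493\right)\right) + K{\left(\left(-38 - 84\right) + 1 \right)}} = \frac{1}{\left(-29553 - \left(-4653 - 2493\right)\right) + \frac{2 \left(\left(-38 - 84\right) + 1\right)}{41 + \left(\left(-38 - 84\right) + 1\right)}} = \frac{1}{\left(-29553 - -7146\right) + \frac{2 \left(-122 + 1\right)}{41 + \left(-122 + 1\right)}} = \frac{1}{\left(-29553 + 7146\right) + 2 \left(-121\right) \frac{1}{41 - 121}} = \frac{1}{-22407 + 2 \left(-121\right) \frac{1}{-80}} = \frac{1}{-22407 + 2 \left(-121\right) \left(- \frac{1}{80}\right)} = \frac{1}{-22407 + \frac{121}{40}} = \frac{1}{- \frac{896159}{40}} = - \frac{40}{896159}$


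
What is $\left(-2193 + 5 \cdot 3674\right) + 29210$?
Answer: $45387$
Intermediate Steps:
$\left(-2193 + 5 \cdot 3674\right) + 29210 = \left(-2193 + 18370\right) + 29210 = 16177 + 29210 = 45387$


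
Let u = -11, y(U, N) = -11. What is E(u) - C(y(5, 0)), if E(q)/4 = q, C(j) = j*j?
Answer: -165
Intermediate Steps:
C(j) = j²
E(q) = 4*q
E(u) - C(y(5, 0)) = 4*(-11) - 1*(-11)² = -44 - 1*121 = -44 - 121 = -165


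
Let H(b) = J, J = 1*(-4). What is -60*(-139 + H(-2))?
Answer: 8580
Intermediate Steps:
J = -4
H(b) = -4
-60*(-139 + H(-2)) = -60*(-139 - 4) = -60*(-143) = 8580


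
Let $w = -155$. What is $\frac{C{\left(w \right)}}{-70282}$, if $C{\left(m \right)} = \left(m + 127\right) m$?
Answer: $- \frac{2170}{35141} \approx -0.061751$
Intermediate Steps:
$C{\left(m \right)} = m \left(127 + m\right)$ ($C{\left(m \right)} = \left(127 + m\right) m = m \left(127 + m\right)$)
$\frac{C{\left(w \right)}}{-70282} = \frac{\left(-155\right) \left(127 - 155\right)}{-70282} = \left(-155\right) \left(-28\right) \left(- \frac{1}{70282}\right) = 4340 \left(- \frac{1}{70282}\right) = - \frac{2170}{35141}$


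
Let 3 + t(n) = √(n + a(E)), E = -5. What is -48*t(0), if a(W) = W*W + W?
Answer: 144 - 96*√5 ≈ -70.662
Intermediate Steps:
a(W) = W + W² (a(W) = W² + W = W + W²)
t(n) = -3 + √(20 + n) (t(n) = -3 + √(n - 5*(1 - 5)) = -3 + √(n - 5*(-4)) = -3 + √(n + 20) = -3 + √(20 + n))
-48*t(0) = -48*(-3 + √(20 + 0)) = -48*(-3 + √20) = -48*(-3 + 2*√5) = 144 - 96*√5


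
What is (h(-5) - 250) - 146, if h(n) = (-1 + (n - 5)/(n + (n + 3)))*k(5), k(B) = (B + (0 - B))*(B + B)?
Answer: -396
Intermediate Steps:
k(B) = 0 (k(B) = (B - B)*(2*B) = 0*(2*B) = 0)
h(n) = 0 (h(n) = (-1 + (n - 5)/(n + (n + 3)))*0 = (-1 + (-5 + n)/(n + (3 + n)))*0 = (-1 + (-5 + n)/(3 + 2*n))*0 = 0)
(h(-5) - 250) - 146 = (0 - 250) - 146 = -250 - 146 = -396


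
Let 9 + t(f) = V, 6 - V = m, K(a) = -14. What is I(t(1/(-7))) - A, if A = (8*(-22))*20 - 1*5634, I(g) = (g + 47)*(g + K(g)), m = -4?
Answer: 8530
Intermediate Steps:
V = 10 (V = 6 - 1*(-4) = 6 + 4 = 10)
t(f) = 1 (t(f) = -9 + 10 = 1)
I(g) = (-14 + g)*(47 + g) (I(g) = (g + 47)*(g - 14) = (47 + g)*(-14 + g) = (-14 + g)*(47 + g))
A = -9154 (A = -176*20 - 5634 = -3520 - 5634 = -9154)
I(t(1/(-7))) - A = (-658 + 1**2 + 33*1) - 1*(-9154) = (-658 + 1 + 33) + 9154 = -624 + 9154 = 8530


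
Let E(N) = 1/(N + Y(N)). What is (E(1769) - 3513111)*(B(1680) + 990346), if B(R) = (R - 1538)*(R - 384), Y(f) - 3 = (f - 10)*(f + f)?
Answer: -12841539506299075417/3112557 ≈ -4.1257e+12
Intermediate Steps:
Y(f) = 3 + 2*f*(-10 + f) (Y(f) = 3 + (f - 10)*(f + f) = 3 + (-10 + f)*(2*f) = 3 + 2*f*(-10 + f))
E(N) = 1/(3 - 19*N + 2*N²) (E(N) = 1/(N + (3 - 20*N + 2*N²)) = 1/(3 - 19*N + 2*N²))
B(R) = (-1538 + R)*(-384 + R)
(E(1769) - 3513111)*(B(1680) + 990346) = (1/(3 - 19*1769 + 2*1769²) - 3513111)*((590592 + 1680² - 1922*1680) + 990346) = (1/(3 - 33611 + 2*3129361) - 3513111)*((590592 + 2822400 - 3228960) + 990346) = (1/(3 - 33611 + 6258722) - 3513111)*(184032 + 990346) = (1/6225114 - 3513111)*1174378 = -21869516469653/6225114*1174378 = -12841539506299075417/3112557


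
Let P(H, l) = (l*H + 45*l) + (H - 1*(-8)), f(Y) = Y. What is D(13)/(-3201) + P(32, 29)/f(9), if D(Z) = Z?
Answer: 2425252/9603 ≈ 252.55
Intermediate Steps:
P(H, l) = 8 + H + 45*l + H*l (P(H, l) = (H*l + 45*l) + (H + 8) = (45*l + H*l) + (8 + H) = 8 + H + 45*l + H*l)
D(13)/(-3201) + P(32, 29)/f(9) = 13/(-3201) + (8 + 32 + 45*29 + 32*29)/9 = 13*(-1/3201) + (8 + 32 + 1305 + 928)*(1/9) = -13/3201 + 2273*(1/9) = -13/3201 + 2273/9 = 2425252/9603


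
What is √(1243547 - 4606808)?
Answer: I*√3363261 ≈ 1833.9*I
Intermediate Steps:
√(1243547 - 4606808) = √(-3363261) = I*√3363261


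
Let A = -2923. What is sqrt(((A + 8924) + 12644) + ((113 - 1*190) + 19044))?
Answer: 2*sqrt(9403) ≈ 193.94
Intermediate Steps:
sqrt(((A + 8924) + 12644) + ((113 - 1*190) + 19044)) = sqrt(((-2923 + 8924) + 12644) + ((113 - 1*190) + 19044)) = sqrt((6001 + 12644) + ((113 - 190) + 19044)) = sqrt(18645 + (-77 + 19044)) = sqrt(18645 + 18967) = sqrt(37612) = 2*sqrt(9403)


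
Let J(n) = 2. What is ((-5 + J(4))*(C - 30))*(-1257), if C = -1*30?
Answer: -226260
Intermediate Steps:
C = -30
((-5 + J(4))*(C - 30))*(-1257) = ((-5 + 2)*(-30 - 30))*(-1257) = -3*(-60)*(-1257) = 180*(-1257) = -226260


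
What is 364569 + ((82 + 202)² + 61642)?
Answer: 506867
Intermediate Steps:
364569 + ((82 + 202)² + 61642) = 364569 + (284² + 61642) = 364569 + (80656 + 61642) = 364569 + 142298 = 506867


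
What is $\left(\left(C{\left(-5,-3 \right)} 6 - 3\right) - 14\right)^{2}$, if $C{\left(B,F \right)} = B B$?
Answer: $17689$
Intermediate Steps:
$C{\left(B,F \right)} = B^{2}$
$\left(\left(C{\left(-5,-3 \right)} 6 - 3\right) - 14\right)^{2} = \left(\left(\left(-5\right)^{2} \cdot 6 - 3\right) - 14\right)^{2} = \left(\left(25 \cdot 6 - 3\right) - 14\right)^{2} = \left(\left(150 - 3\right) - 14\right)^{2} = \left(147 - 14\right)^{2} = 133^{2} = 17689$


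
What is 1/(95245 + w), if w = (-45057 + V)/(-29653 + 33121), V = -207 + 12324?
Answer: 289/27523060 ≈ 1.0500e-5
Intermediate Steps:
V = 12117
w = -2745/289 (w = (-45057 + 12117)/(-29653 + 33121) = -32940/3468 = -32940*1/3468 = -2745/289 ≈ -9.4983)
1/(95245 + w) = 1/(95245 - 2745/289) = 1/(27523060/289) = 289/27523060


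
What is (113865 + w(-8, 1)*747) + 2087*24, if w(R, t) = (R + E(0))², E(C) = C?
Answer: 211761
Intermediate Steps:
w(R, t) = R² (w(R, t) = (R + 0)² = R²)
(113865 + w(-8, 1)*747) + 2087*24 = (113865 + (-8)²*747) + 2087*24 = (113865 + 64*747) + 50088 = (113865 + 47808) + 50088 = 161673 + 50088 = 211761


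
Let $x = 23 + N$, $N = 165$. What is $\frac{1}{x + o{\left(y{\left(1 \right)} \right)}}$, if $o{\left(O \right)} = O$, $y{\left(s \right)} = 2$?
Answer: $\frac{1}{190} \approx 0.0052632$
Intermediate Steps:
$x = 188$ ($x = 23 + 165 = 188$)
$\frac{1}{x + o{\left(y{\left(1 \right)} \right)}} = \frac{1}{188 + 2} = \frac{1}{190}$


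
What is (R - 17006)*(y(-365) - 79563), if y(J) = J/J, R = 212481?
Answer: -15552381950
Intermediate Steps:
y(J) = 1
(R - 17006)*(y(-365) - 79563) = (212481 - 17006)*(1 - 79563) = 195475*(-79562) = -15552381950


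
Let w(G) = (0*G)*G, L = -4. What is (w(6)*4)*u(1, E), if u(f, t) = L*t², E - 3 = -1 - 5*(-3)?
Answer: 0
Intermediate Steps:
w(G) = 0 (w(G) = 0*G = 0)
E = 17 (E = 3 + (-1 - 5*(-3)) = 3 + (-1 + 15) = 3 + 14 = 17)
u(f, t) = -4*t²
(w(6)*4)*u(1, E) = (0*4)*(-4*17²) = 0*(-4*289) = 0*(-1156) = 0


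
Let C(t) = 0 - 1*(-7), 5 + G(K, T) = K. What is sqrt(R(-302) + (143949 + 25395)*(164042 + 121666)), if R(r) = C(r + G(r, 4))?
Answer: sqrt(48382935559) ≈ 2.1996e+5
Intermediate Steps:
G(K, T) = -5 + K
C(t) = 7 (C(t) = 0 + 7 = 7)
R(r) = 7
sqrt(R(-302) + (143949 + 25395)*(164042 + 121666)) = sqrt(7 + (143949 + 25395)*(164042 + 121666)) = sqrt(7 + 169344*285708) = sqrt(7 + 48382935552) = sqrt(48382935559)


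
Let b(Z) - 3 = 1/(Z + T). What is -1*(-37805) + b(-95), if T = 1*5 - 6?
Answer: 3629567/96 ≈ 37808.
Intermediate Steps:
T = -1 (T = 5 - 6 = -1)
b(Z) = 3 + 1/(-1 + Z) (b(Z) = 3 + 1/(Z - 1) = 3 + 1/(-1 + Z))
-1*(-37805) + b(-95) = -1*(-37805) + (-2 + 3*(-95))/(-1 - 95) = 37805 + (-2 - 285)/(-96) = 37805 - 1/96*(-287) = 37805 + 287/96 = 3629567/96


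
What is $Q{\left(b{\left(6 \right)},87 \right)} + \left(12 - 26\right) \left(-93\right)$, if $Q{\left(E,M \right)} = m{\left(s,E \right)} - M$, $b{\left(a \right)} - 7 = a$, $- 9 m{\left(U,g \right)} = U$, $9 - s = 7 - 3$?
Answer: $\frac{10930}{9} \approx 1214.4$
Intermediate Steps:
$s = 5$ ($s = 9 - \left(7 - 3\right) = 9 - 4 = 5$)
$m{\left(U,g \right)} = - \frac{U}{9}$
$b{\left(a \right)} = 7 + a$
$Q{\left(E,M \right)} = - \frac{5}{9} - M$ ($Q{\left(E,M \right)} = \left(- \frac{1}{9}\right) 5 - M = - \frac{5}{9} - M$)
$Q{\left(b{\left(6 \right)},87 \right)} + \left(12 - 26\right) \left(-93\right) = \left(- \frac{5}{9} - 87\right) + \left(12 - 26\right) \left(-93\right) = \left(- \frac{5}{9} - 87\right) - -1302 = - \frac{788}{9} + 1302 = \frac{10930}{9}$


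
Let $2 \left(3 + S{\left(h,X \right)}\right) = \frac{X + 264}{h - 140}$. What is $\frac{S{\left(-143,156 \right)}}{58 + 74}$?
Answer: $- \frac{353}{12452} \approx -0.028349$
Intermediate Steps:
$S{\left(h,X \right)} = -3 + \frac{264 + X}{2 \left(-140 + h\right)}$ ($S{\left(h,X \right)} = -3 + \frac{\left(X + 264\right) \frac{1}{h - 140}}{2} = -3 + \frac{\left(264 + X\right) \frac{1}{-140 + h}}{2} = -3 + \frac{\frac{1}{-140 + h} \left(264 + X\right)}{2} = -3 + \frac{264 + X}{2 \left(-140 + h\right)}$)
$\frac{S{\left(-143,156 \right)}}{58 + 74} = \frac{\frac{1}{2} \frac{1}{-140 - 143} \left(1104 + 156 - -858\right)}{58 + 74} = \frac{\frac{1}{2} \frac{1}{-283} \left(1104 + 156 + 858\right)}{132} = \frac{\frac{1}{2} \left(- \frac{1}{283}\right) 2118}{132} = \frac{1}{132} \left(- \frac{1059}{283}\right) = - \frac{353}{12452}$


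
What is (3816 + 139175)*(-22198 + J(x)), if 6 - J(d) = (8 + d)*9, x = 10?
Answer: -3196420814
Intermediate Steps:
J(d) = -66 - 9*d (J(d) = 6 - (8 + d)*9 = 6 - (72 + 9*d) = 6 + (-72 - 9*d) = -66 - 9*d)
(3816 + 139175)*(-22198 + J(x)) = (3816 + 139175)*(-22198 + (-66 - 9*10)) = 142991*(-22198 + (-66 - 90)) = 142991*(-22198 - 156) = 142991*(-22354) = -3196420814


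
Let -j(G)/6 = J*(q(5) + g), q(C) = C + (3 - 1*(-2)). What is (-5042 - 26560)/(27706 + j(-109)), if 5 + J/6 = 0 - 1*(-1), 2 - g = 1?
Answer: -15801/14645 ≈ -1.0789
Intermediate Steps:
g = 1 (g = 2 - 1*1 = 2 - 1 = 1)
q(C) = 5 + C (q(C) = C + (3 + 2) = C + 5 = 5 + C)
J = -24 (J = -30 + 6*(0 - 1*(-1)) = -30 + 6*(0 + 1) = -30 + 6*1 = -30 + 6 = -24)
j(G) = 1584 (j(G) = -(-144)*((5 + 5) + 1) = -(-144)*(10 + 1) = -(-144)*11 = -6*(-264) = 1584)
(-5042 - 26560)/(27706 + j(-109)) = (-5042 - 26560)/(27706 + 1584) = -31602/29290 = -31602*1/29290 = -15801/14645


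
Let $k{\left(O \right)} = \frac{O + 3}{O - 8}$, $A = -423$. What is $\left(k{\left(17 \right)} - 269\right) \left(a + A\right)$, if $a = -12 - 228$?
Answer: $\frac{530621}{3} \approx 1.7687 \cdot 10^{5}$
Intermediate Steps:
$a = -240$
$k{\left(O \right)} = \frac{3 + O}{-8 + O}$
$\left(k{\left(17 \right)} - 269\right) \left(a + A\right) = \left(\frac{3 + 17}{-8 + 17} - 269\right) \left(-240 - 423\right) = \left(\frac{1}{9} \cdot 20 - 269\right) \left(-663\right) = \left(\frac{20}{9} - 269\right) \left(-663\right) = \left(- \frac{2401}{9}\right) \left(-663\right) = \frac{530621}{3}$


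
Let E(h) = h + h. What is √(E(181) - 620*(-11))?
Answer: 3*√798 ≈ 84.747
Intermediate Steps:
E(h) = 2*h
√(E(181) - 620*(-11)) = √(2*181 - 620*(-11)) = √(362 + 6820) = √7182 = 3*√798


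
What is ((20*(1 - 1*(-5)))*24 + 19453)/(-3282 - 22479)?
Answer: -22333/25761 ≈ -0.86693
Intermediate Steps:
((20*(1 - 1*(-5)))*24 + 19453)/(-3282 - 22479) = ((20*(1 + 5))*24 + 19453)/(-25761) = ((20*6)*24 + 19453)*(-1/25761) = (120*24 + 19453)*(-1/25761) = (2880 + 19453)*(-1/25761) = 22333*(-1/25761) = -22333/25761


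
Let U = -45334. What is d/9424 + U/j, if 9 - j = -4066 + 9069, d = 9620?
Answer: 59408737/5882932 ≈ 10.098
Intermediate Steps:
j = -4994 (j = 9 - (-4066 + 9069) = 9 - 1*5003 = 9 - 5003 = -4994)
d/9424 + U/j = 9620/9424 - 45334/(-4994) = 9620*(1/9424) - 45334*(-1/4994) = 2405/2356 + 22667/2497 = 59408737/5882932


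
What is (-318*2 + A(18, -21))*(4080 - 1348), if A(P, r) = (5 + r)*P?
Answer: -2524368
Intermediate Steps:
A(P, r) = P*(5 + r)
(-318*2 + A(18, -21))*(4080 - 1348) = (-318*2 + 18*(5 - 21))*(4080 - 1348) = (-636 + 18*(-16))*2732 = (-636 - 288)*2732 = -924*2732 = -2524368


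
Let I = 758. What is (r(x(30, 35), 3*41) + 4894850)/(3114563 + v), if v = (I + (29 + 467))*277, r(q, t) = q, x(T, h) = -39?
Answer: 4894811/3461921 ≈ 1.4139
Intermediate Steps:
v = 347358 (v = (758 + (29 + 467))*277 = (758 + 496)*277 = 1254*277 = 347358)
(r(x(30, 35), 3*41) + 4894850)/(3114563 + v) = (-39 + 4894850)/(3114563 + 347358) = 4894811/3461921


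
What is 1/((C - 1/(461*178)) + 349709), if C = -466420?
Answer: -82058/9577071239 ≈ -8.5682e-6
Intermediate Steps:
1/((C - 1/(461*178)) + 349709) = 1/((-466420 - 1/(461*178)) + 349709) = 1/((-466420 - 1/82058) + 349709) = 1/(-38273492361/82058 + 349709) = 1/(-9577071239/82058) = -82058/9577071239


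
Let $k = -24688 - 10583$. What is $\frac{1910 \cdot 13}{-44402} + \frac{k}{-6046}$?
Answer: $\frac{707990381}{134227246} \approx 5.2746$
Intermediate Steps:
$k = -35271$ ($k = -24688 - 10583 = -35271$)
$\frac{1910 \cdot 13}{-44402} + \frac{k}{-6046} = \frac{1910 \cdot 13}{-44402} - \frac{35271}{-6046} = 24830 \left(- \frac{1}{44402}\right) - - \frac{35271}{6046} = - \frac{12415}{22201} + \frac{35271}{6046} = \frac{707990381}{134227246}$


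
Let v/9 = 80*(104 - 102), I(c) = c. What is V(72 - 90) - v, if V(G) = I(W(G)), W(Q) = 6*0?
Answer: -1440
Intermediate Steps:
W(Q) = 0
V(G) = 0
v = 1440 (v = 9*(80*(104 - 102)) = 9*(80*2) = 9*160 = 1440)
V(72 - 90) - v = 0 - 1*1440 = 0 - 1440 = -1440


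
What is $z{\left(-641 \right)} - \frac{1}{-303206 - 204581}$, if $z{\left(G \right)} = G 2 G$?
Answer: $\frac{417280060695}{507787} \approx 8.2176 \cdot 10^{5}$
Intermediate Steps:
$z{\left(G \right)} = 2 G^{2}$ ($z{\left(G \right)} = 2 G G = 2 G^{2}$)
$z{\left(-641 \right)} - \frac{1}{-303206 - 204581} = 2 \left(-641\right)^{2} - \frac{1}{-303206 - 204581} = 2 \cdot 410881 - \frac{1}{-507787} = 821762 - - \frac{1}{507787} = 821762 + \frac{1}{507787} = \frac{417280060695}{507787}$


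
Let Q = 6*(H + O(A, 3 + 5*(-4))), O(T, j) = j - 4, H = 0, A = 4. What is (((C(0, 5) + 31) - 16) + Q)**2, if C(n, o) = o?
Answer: 11236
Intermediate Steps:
O(T, j) = -4 + j
Q = -126 (Q = 6*(0 + (-4 + (3 + 5*(-4)))) = 6*(0 + (-4 + (3 - 20))) = 6*(0 + (-4 - 17)) = 6*(0 - 21) = 6*(-21) = -126)
(((C(0, 5) + 31) - 16) + Q)**2 = (((5 + 31) - 16) - 126)**2 = ((36 - 16) - 126)**2 = (20 - 126)**2 = (-106)**2 = 11236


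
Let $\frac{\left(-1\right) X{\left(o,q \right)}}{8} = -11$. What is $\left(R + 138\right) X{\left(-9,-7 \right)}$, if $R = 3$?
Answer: $12408$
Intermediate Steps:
$X{\left(o,q \right)} = 88$ ($X{\left(o,q \right)} = \left(-8\right) \left(-11\right) = 88$)
$\left(R + 138\right) X{\left(-9,-7 \right)} = \left(3 + 138\right) 88 = 141 \cdot 88 = 12408$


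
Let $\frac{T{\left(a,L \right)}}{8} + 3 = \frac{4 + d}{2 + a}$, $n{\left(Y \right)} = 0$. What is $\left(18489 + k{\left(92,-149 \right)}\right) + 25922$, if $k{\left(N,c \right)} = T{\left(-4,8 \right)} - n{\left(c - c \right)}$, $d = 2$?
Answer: $44363$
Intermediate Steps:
$T{\left(a,L \right)} = -24 + \frac{48}{2 + a}$ ($T{\left(a,L \right)} = -24 + 8 \frac{4 + 2}{2 + a} = -24 + 8 \frac{6}{2 + a} = -24 + \frac{48}{2 + a}$)
$k{\left(N,c \right)} = -48$ ($k{\left(N,c \right)} = \left(-24\right) \left(-4\right) \frac{1}{2 - 4} - 0 = \left(-24\right) \left(-4\right) \frac{1}{-2} + 0 = \left(-24\right) \left(-4\right) \left(- \frac{1}{2}\right) + 0 = -48 + 0 = -48$)
$\left(18489 + k{\left(92,-149 \right)}\right) + 25922 = \left(18489 - 48\right) + 25922 = 18441 + 25922 = 44363$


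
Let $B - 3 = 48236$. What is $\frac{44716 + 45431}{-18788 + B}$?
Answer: $\frac{30049}{9817} \approx 3.0609$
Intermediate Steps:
$B = 48239$ ($B = 3 + 48236 = 48239$)
$\frac{44716 + 45431}{-18788 + B} = \frac{44716 + 45431}{-18788 + 48239} = \frac{90147}{29451} = 90147 \cdot \frac{1}{29451} = \frac{30049}{9817}$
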